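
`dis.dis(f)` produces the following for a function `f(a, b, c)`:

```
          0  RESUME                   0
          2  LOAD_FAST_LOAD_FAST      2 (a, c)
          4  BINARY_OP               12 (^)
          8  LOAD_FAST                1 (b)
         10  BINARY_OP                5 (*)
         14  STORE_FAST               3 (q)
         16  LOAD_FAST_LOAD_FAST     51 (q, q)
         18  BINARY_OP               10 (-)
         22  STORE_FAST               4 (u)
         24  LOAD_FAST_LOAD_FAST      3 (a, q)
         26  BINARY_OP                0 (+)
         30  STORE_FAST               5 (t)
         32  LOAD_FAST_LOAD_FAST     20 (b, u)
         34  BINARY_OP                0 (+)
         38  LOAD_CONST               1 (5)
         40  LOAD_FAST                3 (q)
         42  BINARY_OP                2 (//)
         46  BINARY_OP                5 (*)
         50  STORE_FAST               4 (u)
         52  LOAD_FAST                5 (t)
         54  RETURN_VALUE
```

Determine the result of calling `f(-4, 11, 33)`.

LOAD_FAST_LOAD_FAST a,c → push -4,33. Stack: [-4, 33]
BINARY_OP ^ → -4 ^ 33 = -35. Stack: [-35]
LOAD_FAST b → push 11. Stack: [-35, 11]
BINARY_OP * → -35 * 11 = -385. Stack: [-385]
STORE_FAST q → q=-385. Stack: []
LOAD_FAST_LOAD_FAST q,q → push -385,-385. Stack: [-385, -385]
BINARY_OP - → -385 - -385 = 0. Stack: [0]
STORE_FAST u → u=0. Stack: []
LOAD_FAST_LOAD_FAST a,q → push -4,-385. Stack: [-4, -385]
BINARY_OP + → -4 + -385 = -389. Stack: [-389]
STORE_FAST t → t=-389. Stack: []
LOAD_FAST_LOAD_FAST b,u → push 11,0. Stack: [11, 0]
BINARY_OP + → 11 + 0 = 11. Stack: [11]
LOAD_CONST → push 5. Stack: [11, 5]
LOAD_FAST q → push -385. Stack: [11, 5, -385]
BINARY_OP // → 5 // -385 = -1. Stack: [11, -1]
BINARY_OP * → 11 * -1 = -11. Stack: [-11]
STORE_FAST u → u=-11. Stack: []
LOAD_FAST t → push -389. Stack: [-389]
RETURN_VALUE → return -389.

-389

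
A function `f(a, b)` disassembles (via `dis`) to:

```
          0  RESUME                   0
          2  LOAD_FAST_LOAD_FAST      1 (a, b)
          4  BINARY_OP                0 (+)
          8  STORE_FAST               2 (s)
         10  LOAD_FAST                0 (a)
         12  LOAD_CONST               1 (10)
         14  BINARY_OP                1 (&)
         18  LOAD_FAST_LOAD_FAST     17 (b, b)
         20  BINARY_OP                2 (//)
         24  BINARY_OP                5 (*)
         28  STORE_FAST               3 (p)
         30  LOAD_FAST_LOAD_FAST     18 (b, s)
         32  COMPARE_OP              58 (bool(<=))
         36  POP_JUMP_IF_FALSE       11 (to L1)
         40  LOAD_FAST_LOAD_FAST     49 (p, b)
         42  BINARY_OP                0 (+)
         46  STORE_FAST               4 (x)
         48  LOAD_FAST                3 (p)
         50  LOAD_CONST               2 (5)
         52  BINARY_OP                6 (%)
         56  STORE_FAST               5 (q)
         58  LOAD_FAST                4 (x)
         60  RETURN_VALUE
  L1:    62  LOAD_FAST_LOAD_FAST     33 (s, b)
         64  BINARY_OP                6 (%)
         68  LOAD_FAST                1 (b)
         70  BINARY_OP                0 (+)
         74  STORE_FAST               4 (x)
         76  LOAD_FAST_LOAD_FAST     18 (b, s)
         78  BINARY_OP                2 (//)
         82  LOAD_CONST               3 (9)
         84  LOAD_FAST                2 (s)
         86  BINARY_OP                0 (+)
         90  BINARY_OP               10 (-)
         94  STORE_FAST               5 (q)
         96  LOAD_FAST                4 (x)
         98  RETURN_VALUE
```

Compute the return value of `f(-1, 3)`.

LOAD_FAST_LOAD_FAST a,b → push -1,3. Stack: [-1, 3]
BINARY_OP + → -1 + 3 = 2. Stack: [2]
STORE_FAST s → s=2. Stack: []
LOAD_FAST a → push -1. Stack: [-1]
LOAD_CONST → push 10. Stack: [-1, 10]
BINARY_OP & → -1 & 10 = 10. Stack: [10]
LOAD_FAST_LOAD_FAST b,b → push 3,3. Stack: [10, 3, 3]
BINARY_OP // → 3 // 3 = 1. Stack: [10, 1]
BINARY_OP * → 10 * 1 = 10. Stack: [10]
STORE_FAST p → p=10. Stack: []
LOAD_FAST_LOAD_FAST b,s → push 3,2. Stack: [3, 2]
COMPARE_OP bool(<=) → 3 vs 2 = False. Stack: [False]
POP_JUMP_IF_FALSE → pop False; jump. Stack: []
LOAD_FAST_LOAD_FAST s,b → push 2,3. Stack: [2, 3]
BINARY_OP % → 2 % 3 = 2. Stack: [2]
LOAD_FAST b → push 3. Stack: [2, 3]
BINARY_OP + → 2 + 3 = 5. Stack: [5]
STORE_FAST x → x=5. Stack: []
LOAD_FAST_LOAD_FAST b,s → push 3,2. Stack: [3, 2]
BINARY_OP // → 3 // 2 = 1. Stack: [1]
LOAD_CONST → push 9. Stack: [1, 9]
LOAD_FAST s → push 2. Stack: [1, 9, 2]
BINARY_OP + → 9 + 2 = 11. Stack: [1, 11]
BINARY_OP - → 1 - 11 = -10. Stack: [-10]
STORE_FAST q → q=-10. Stack: []
LOAD_FAST x → push 5. Stack: [5]
RETURN_VALUE → return 5.

5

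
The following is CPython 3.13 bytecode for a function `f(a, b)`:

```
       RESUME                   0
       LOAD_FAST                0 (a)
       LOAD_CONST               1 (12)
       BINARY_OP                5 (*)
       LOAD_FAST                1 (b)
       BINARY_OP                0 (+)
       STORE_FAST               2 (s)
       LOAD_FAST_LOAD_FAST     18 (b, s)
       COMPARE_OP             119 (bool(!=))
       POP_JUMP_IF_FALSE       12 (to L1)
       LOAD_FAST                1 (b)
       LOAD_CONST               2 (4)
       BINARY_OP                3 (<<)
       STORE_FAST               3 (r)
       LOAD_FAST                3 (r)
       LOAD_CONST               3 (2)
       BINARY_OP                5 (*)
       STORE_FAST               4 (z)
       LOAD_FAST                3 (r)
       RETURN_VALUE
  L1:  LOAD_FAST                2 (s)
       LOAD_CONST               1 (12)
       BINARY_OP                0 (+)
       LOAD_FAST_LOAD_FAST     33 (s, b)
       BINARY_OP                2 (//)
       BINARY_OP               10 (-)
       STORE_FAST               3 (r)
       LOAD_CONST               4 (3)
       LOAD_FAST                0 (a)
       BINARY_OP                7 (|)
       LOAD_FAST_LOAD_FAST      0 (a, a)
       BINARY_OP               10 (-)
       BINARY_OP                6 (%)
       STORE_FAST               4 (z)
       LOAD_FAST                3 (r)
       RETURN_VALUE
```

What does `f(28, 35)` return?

LOAD_FAST a → push 28. Stack: [28]
LOAD_CONST → push 12. Stack: [28, 12]
BINARY_OP * → 28 * 12 = 336. Stack: [336]
LOAD_FAST b → push 35. Stack: [336, 35]
BINARY_OP + → 336 + 35 = 371. Stack: [371]
STORE_FAST s → s=371. Stack: []
LOAD_FAST_LOAD_FAST b,s → push 35,371. Stack: [35, 371]
COMPARE_OP bool(!=) → 35 vs 371 = True. Stack: [True]
POP_JUMP_IF_FALSE → pop True; no jump. Stack: []
LOAD_FAST b → push 35. Stack: [35]
LOAD_CONST → push 4. Stack: [35, 4]
BINARY_OP << → 35 << 4 = 560. Stack: [560]
STORE_FAST r → r=560. Stack: []
LOAD_FAST r → push 560. Stack: [560]
LOAD_CONST → push 2. Stack: [560, 2]
BINARY_OP * → 560 * 2 = 1120. Stack: [1120]
STORE_FAST z → z=1120. Stack: []
LOAD_FAST r → push 560. Stack: [560]
RETURN_VALUE → return 560.

560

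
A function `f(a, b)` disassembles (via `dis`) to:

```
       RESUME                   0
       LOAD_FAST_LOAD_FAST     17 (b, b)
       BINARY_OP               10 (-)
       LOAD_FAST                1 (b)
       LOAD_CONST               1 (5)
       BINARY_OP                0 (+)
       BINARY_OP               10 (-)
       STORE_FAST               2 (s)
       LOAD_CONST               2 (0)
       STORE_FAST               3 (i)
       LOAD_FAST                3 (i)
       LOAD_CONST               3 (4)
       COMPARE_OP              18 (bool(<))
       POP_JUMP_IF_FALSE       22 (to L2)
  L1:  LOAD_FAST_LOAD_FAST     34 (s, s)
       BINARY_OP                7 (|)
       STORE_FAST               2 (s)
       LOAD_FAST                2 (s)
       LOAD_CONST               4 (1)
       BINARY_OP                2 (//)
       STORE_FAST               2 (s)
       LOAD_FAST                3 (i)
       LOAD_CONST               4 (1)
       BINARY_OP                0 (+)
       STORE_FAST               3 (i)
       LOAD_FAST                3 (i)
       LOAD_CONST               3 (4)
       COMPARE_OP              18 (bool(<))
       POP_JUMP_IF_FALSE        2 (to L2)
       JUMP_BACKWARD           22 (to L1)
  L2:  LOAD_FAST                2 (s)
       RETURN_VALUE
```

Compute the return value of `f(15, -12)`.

7

LOAD_FAST_LOAD_FAST b,b → push -12,-12
BINARY_OP - → -12 - -12 = 0
LOAD_FAST b → push -12
LOAD_CONST → push 5
BINARY_OP + → -12 + 5 = -7
BINARY_OP - → 0 - -7 = 7
STORE_FAST s → s=7
LOAD_CONST → push 0
STORE_FAST i → i=0
LOAD_FAST i → push 0
LOAD_CONST → push 4
COMPARE_OP bool(<) → 0 vs 4 = True
POP_JUMP_IF_FALSE → pop True; no jump
LOAD_FAST_LOAD_FAST s,s → push 7,7
BINARY_OP | → 7 | 7 = 7
STORE_FAST s → s=7
LOAD_FAST s → push 7
LOAD_CONST → push 1
BINARY_OP // → 7 // 1 = 7
STORE_FAST s → s=7
LOAD_FAST i → push 0
LOAD_CONST → push 1
BINARY_OP + → 0 + 1 = 1
STORE_FAST i → i=1
LOAD_FAST i → push 1
LOAD_CONST → push 4
COMPARE_OP bool(<) → 1 vs 4 = True
POP_JUMP_IF_FALSE → pop True; no jump
LOAD_FAST_LOAD_FAST s,s → push 7,7
BINARY_OP | → 7 | 7 = 7
STORE_FAST s → s=7
LOAD_FAST s → push 7
LOAD_CONST → push 1
BINARY_OP // → 7 // 1 = 7
STORE_FAST s → s=7
LOAD_FAST i → push 1
LOAD_CONST → push 1
BINARY_OP + → 1 + 1 = 2
STORE_FAST i → i=2
LOAD_FAST i → push 2
LOAD_CONST → push 4
COMPARE_OP bool(<) → 2 vs 4 = True
POP_JUMP_IF_FALSE → pop True; no jump
LOAD_FAST_LOAD_FAST s,s → push 7,7
BINARY_OP | → 7 | 7 = 7
STORE_FAST s → s=7
LOAD_FAST s → push 7
LOAD_CONST → push 1
BINARY_OP // → 7 // 1 = 7
STORE_FAST s → s=7
LOAD_FAST i → push 2
LOAD_CONST → push 1
BINARY_OP + → 2 + 1 = 3
STORE_FAST i → i=3
LOAD_FAST i → push 3
LOAD_CONST → push 4
COMPARE_OP bool(<) → 3 vs 4 = True
POP_JUMP_IF_FALSE → pop True; no jump
LOAD_FAST_LOAD_FAST s,s → push 7,7
BINARY_OP | → 7 | 7 = 7
STORE_FAST s → s=7
LOAD_FAST s → push 7
LOAD_CONST → push 1
BINARY_OP // → 7 // 1 = 7
STORE_FAST s → s=7
LOAD_FAST i → push 3
LOAD_CONST → push 1
BINARY_OP + → 3 + 1 = 4
STORE_FAST i → i=4
LOAD_FAST i → push 4
LOAD_CONST → push 4
COMPARE_OP bool(<) → 4 vs 4 = False
POP_JUMP_IF_FALSE → pop False; jump
LOAD_FAST s → push 7
RETURN_VALUE → return 7.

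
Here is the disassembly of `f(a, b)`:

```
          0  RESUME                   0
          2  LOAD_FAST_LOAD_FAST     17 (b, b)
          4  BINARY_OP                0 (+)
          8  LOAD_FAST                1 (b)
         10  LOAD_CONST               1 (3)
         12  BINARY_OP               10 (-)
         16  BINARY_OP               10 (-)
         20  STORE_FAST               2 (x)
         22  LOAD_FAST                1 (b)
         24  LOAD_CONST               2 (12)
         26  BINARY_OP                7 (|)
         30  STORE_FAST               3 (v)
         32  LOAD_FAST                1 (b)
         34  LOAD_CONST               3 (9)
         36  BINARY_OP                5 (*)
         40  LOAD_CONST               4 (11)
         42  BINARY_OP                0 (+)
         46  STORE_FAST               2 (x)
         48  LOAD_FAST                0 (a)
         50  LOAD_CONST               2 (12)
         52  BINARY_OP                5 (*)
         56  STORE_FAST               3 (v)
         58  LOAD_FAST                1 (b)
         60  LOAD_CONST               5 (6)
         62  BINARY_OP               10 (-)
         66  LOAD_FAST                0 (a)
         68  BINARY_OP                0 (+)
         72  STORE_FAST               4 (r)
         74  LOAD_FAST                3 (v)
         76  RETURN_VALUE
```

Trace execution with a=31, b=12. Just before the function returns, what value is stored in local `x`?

LOAD_FAST_LOAD_FAST b,b → push 12,12. Stack: [12, 12]
BINARY_OP + → 12 + 12 = 24. Stack: [24]
LOAD_FAST b → push 12. Stack: [24, 12]
LOAD_CONST → push 3. Stack: [24, 12, 3]
BINARY_OP - → 12 - 3 = 9. Stack: [24, 9]
BINARY_OP - → 24 - 9 = 15. Stack: [15]
STORE_FAST x → x=15. Stack: []
LOAD_FAST b → push 12. Stack: [12]
LOAD_CONST → push 12. Stack: [12, 12]
BINARY_OP | → 12 | 12 = 12. Stack: [12]
STORE_FAST v → v=12. Stack: []
LOAD_FAST b → push 12. Stack: [12]
LOAD_CONST → push 9. Stack: [12, 9]
BINARY_OP * → 12 * 9 = 108. Stack: [108]
LOAD_CONST → push 11. Stack: [108, 11]
BINARY_OP + → 108 + 11 = 119. Stack: [119]
STORE_FAST x → x=119. Stack: []
LOAD_FAST a → push 31. Stack: [31]
LOAD_CONST → push 12. Stack: [31, 12]
BINARY_OP * → 31 * 12 = 372. Stack: [372]
STORE_FAST v → v=372. Stack: []
LOAD_FAST b → push 12. Stack: [12]
LOAD_CONST → push 6. Stack: [12, 6]
BINARY_OP - → 12 - 6 = 6. Stack: [6]
LOAD_FAST a → push 31. Stack: [6, 31]
BINARY_OP + → 6 + 31 = 37. Stack: [37]
STORE_FAST r → r=37. Stack: []
LOAD_FAST v → push 372. Stack: [372]
RETURN_VALUE → return 372.

119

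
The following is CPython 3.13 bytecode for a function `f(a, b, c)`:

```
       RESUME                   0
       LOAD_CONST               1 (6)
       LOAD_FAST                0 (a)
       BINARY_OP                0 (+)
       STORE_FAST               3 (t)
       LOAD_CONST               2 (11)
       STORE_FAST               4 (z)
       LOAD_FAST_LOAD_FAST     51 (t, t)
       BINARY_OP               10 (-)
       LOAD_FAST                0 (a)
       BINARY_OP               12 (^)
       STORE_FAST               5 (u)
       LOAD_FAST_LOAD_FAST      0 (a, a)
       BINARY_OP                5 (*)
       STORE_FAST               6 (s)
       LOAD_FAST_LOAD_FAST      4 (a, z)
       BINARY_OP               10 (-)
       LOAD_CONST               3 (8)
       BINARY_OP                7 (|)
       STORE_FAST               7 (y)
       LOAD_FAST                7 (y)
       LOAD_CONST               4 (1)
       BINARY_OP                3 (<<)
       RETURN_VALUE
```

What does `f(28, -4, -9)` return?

LOAD_CONST → push 6. Stack: [6]
LOAD_FAST a → push 28. Stack: [6, 28]
BINARY_OP + → 6 + 28 = 34. Stack: [34]
STORE_FAST t → t=34. Stack: []
LOAD_CONST → push 11. Stack: [11]
STORE_FAST z → z=11. Stack: []
LOAD_FAST_LOAD_FAST t,t → push 34,34. Stack: [34, 34]
BINARY_OP - → 34 - 34 = 0. Stack: [0]
LOAD_FAST a → push 28. Stack: [0, 28]
BINARY_OP ^ → 0 ^ 28 = 28. Stack: [28]
STORE_FAST u → u=28. Stack: []
LOAD_FAST_LOAD_FAST a,a → push 28,28. Stack: [28, 28]
BINARY_OP * → 28 * 28 = 784. Stack: [784]
STORE_FAST s → s=784. Stack: []
LOAD_FAST_LOAD_FAST a,z → push 28,11. Stack: [28, 11]
BINARY_OP - → 28 - 11 = 17. Stack: [17]
LOAD_CONST → push 8. Stack: [17, 8]
BINARY_OP | → 17 | 8 = 25. Stack: [25]
STORE_FAST y → y=25. Stack: []
LOAD_FAST y → push 25. Stack: [25]
LOAD_CONST → push 1. Stack: [25, 1]
BINARY_OP << → 25 << 1 = 50. Stack: [50]
RETURN_VALUE → return 50.

50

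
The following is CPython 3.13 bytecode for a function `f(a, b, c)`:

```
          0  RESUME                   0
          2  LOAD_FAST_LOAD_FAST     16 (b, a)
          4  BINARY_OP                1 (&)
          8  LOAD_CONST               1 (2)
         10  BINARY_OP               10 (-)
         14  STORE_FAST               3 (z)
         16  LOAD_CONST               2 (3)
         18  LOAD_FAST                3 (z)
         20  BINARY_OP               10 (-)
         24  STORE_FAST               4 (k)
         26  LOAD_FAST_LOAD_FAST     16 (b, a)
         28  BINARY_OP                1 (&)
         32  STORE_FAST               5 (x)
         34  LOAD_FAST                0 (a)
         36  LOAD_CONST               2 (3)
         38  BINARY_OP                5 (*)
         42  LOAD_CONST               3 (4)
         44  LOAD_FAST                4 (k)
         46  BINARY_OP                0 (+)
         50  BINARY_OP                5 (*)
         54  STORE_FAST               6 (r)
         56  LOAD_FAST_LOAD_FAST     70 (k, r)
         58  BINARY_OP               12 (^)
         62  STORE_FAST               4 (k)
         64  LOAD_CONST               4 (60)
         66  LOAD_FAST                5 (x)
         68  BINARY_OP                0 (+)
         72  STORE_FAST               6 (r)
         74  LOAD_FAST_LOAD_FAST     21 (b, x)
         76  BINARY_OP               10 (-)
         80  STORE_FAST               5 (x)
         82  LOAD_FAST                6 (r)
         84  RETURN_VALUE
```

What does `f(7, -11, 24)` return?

LOAD_FAST_LOAD_FAST b,a → push -11,7. Stack: [-11, 7]
BINARY_OP & → -11 & 7 = 5. Stack: [5]
LOAD_CONST → push 2. Stack: [5, 2]
BINARY_OP - → 5 - 2 = 3. Stack: [3]
STORE_FAST z → z=3. Stack: []
LOAD_CONST → push 3. Stack: [3]
LOAD_FAST z → push 3. Stack: [3, 3]
BINARY_OP - → 3 - 3 = 0. Stack: [0]
STORE_FAST k → k=0. Stack: []
LOAD_FAST_LOAD_FAST b,a → push -11,7. Stack: [-11, 7]
BINARY_OP & → -11 & 7 = 5. Stack: [5]
STORE_FAST x → x=5. Stack: []
LOAD_FAST a → push 7. Stack: [7]
LOAD_CONST → push 3. Stack: [7, 3]
BINARY_OP * → 7 * 3 = 21. Stack: [21]
LOAD_CONST → push 4. Stack: [21, 4]
LOAD_FAST k → push 0. Stack: [21, 4, 0]
BINARY_OP + → 4 + 0 = 4. Stack: [21, 4]
BINARY_OP * → 21 * 4 = 84. Stack: [84]
STORE_FAST r → r=84. Stack: []
LOAD_FAST_LOAD_FAST k,r → push 0,84. Stack: [0, 84]
BINARY_OP ^ → 0 ^ 84 = 84. Stack: [84]
STORE_FAST k → k=84. Stack: []
LOAD_CONST → push 60. Stack: [60]
LOAD_FAST x → push 5. Stack: [60, 5]
BINARY_OP + → 60 + 5 = 65. Stack: [65]
STORE_FAST r → r=65. Stack: []
LOAD_FAST_LOAD_FAST b,x → push -11,5. Stack: [-11, 5]
BINARY_OP - → -11 - 5 = -16. Stack: [-16]
STORE_FAST x → x=-16. Stack: []
LOAD_FAST r → push 65. Stack: [65]
RETURN_VALUE → return 65.

65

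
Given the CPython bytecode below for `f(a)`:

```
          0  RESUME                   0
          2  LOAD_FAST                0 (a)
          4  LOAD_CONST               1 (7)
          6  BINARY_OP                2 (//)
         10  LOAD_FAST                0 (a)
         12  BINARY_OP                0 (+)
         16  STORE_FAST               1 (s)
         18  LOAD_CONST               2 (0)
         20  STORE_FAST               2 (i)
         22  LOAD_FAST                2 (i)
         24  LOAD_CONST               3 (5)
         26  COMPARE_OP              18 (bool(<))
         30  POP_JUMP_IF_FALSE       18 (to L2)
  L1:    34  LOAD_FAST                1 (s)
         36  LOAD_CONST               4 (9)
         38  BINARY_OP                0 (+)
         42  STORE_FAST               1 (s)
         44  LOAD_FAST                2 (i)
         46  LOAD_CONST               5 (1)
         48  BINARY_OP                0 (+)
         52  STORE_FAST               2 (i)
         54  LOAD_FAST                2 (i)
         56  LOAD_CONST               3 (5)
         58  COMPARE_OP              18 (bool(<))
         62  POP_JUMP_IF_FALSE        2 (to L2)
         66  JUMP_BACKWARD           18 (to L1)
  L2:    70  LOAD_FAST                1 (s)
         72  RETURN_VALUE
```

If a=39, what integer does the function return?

89

LOAD_FAST a → push 39
LOAD_CONST → push 7
BINARY_OP // → 39 // 7 = 5
LOAD_FAST a → push 39
BINARY_OP + → 5 + 39 = 44
STORE_FAST s → s=44
LOAD_CONST → push 0
STORE_FAST i → i=0
LOAD_FAST i → push 0
LOAD_CONST → push 5
COMPARE_OP bool(<) → 0 vs 5 = True
POP_JUMP_IF_FALSE → pop True; no jump
LOAD_FAST s → push 44
LOAD_CONST → push 9
BINARY_OP + → 44 + 9 = 53
STORE_FAST s → s=53
LOAD_FAST i → push 0
LOAD_CONST → push 1
BINARY_OP + → 0 + 1 = 1
STORE_FAST i → i=1
LOAD_FAST i → push 1
LOAD_CONST → push 5
COMPARE_OP bool(<) → 1 vs 5 = True
POP_JUMP_IF_FALSE → pop True; no jump
LOAD_FAST s → push 53
LOAD_CONST → push 9
BINARY_OP + → 53 + 9 = 62
STORE_FAST s → s=62
LOAD_FAST i → push 1
LOAD_CONST → push 1
BINARY_OP + → 1 + 1 = 2
STORE_FAST i → i=2
LOAD_FAST i → push 2
LOAD_CONST → push 5
COMPARE_OP bool(<) → 2 vs 5 = True
POP_JUMP_IF_FALSE → pop True; no jump
LOAD_FAST s → push 62
LOAD_CONST → push 9
BINARY_OP + → 62 + 9 = 71
STORE_FAST s → s=71
LOAD_FAST i → push 2
LOAD_CONST → push 1
BINARY_OP + → 2 + 1 = 3
STORE_FAST i → i=3
LOAD_FAST i → push 3
LOAD_CONST → push 5
COMPARE_OP bool(<) → 3 vs 5 = True
POP_JUMP_IF_FALSE → pop True; no jump
LOAD_FAST s → push 71
LOAD_CONST → push 9
BINARY_OP + → 71 + 9 = 80
STORE_FAST s → s=80
LOAD_FAST i → push 3
LOAD_CONST → push 1
BINARY_OP + → 3 + 1 = 4
STORE_FAST i → i=4
LOAD_FAST i → push 4
LOAD_CONST → push 5
COMPARE_OP bool(<) → 4 vs 5 = True
POP_JUMP_IF_FALSE → pop True; no jump
LOAD_FAST s → push 80
LOAD_CONST → push 9
BINARY_OP + → 80 + 9 = 89
STORE_FAST s → s=89
LOAD_FAST i → push 4
LOAD_CONST → push 1
BINARY_OP + → 4 + 1 = 5
STORE_FAST i → i=5
LOAD_FAST i → push 5
LOAD_CONST → push 5
COMPARE_OP bool(<) → 5 vs 5 = False
POP_JUMP_IF_FALSE → pop False; jump
LOAD_FAST s → push 89
RETURN_VALUE → return 89.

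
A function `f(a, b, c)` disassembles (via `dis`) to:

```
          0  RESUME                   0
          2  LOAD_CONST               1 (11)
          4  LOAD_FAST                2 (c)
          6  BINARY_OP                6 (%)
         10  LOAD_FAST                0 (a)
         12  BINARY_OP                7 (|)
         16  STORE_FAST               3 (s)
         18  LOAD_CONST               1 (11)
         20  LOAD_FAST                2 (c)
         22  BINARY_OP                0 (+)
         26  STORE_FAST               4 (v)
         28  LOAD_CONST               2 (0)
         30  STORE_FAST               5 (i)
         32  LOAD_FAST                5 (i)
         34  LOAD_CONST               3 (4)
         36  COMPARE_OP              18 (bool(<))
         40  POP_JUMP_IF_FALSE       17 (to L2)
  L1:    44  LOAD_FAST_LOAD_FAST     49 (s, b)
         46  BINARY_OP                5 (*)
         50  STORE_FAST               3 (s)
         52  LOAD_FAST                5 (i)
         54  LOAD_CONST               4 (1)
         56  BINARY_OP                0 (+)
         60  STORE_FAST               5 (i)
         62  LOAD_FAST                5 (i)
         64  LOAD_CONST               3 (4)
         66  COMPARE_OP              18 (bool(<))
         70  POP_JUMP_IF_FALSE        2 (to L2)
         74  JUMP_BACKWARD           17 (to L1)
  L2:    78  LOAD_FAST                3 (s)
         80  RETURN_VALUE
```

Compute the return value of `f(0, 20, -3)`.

LOAD_CONST → push 11. Stack: [11]
LOAD_FAST c → push -3. Stack: [11, -3]
BINARY_OP % → 11 % -3 = -1. Stack: [-1]
LOAD_FAST a → push 0. Stack: [-1, 0]
BINARY_OP | → -1 | 0 = -1. Stack: [-1]
STORE_FAST s → s=-1. Stack: []
LOAD_CONST → push 11. Stack: [11]
LOAD_FAST c → push -3. Stack: [11, -3]
BINARY_OP + → 11 + -3 = 8. Stack: [8]
STORE_FAST v → v=8. Stack: []
LOAD_CONST → push 0. Stack: [0]
STORE_FAST i → i=0. Stack: []
LOAD_FAST i → push 0. Stack: [0]
LOAD_CONST → push 4. Stack: [0, 4]
COMPARE_OP bool(<) → 0 vs 4 = True. Stack: [True]
POP_JUMP_IF_FALSE → pop True; no jump. Stack: []
LOAD_FAST_LOAD_FAST s,b → push -1,20. Stack: [-1, 20]
BINARY_OP * → -1 * 20 = -20. Stack: [-20]
STORE_FAST s → s=-20. Stack: []
LOAD_FAST i → push 0. Stack: [0]
LOAD_CONST → push 1. Stack: [0, 1]
BINARY_OP + → 0 + 1 = 1. Stack: [1]
STORE_FAST i → i=1. Stack: []
LOAD_FAST i → push 1. Stack: [1]
LOAD_CONST → push 4. Stack: [1, 4]
COMPARE_OP bool(<) → 1 vs 4 = True. Stack: [True]
POP_JUMP_IF_FALSE → pop True; no jump. Stack: []
LOAD_FAST_LOAD_FAST s,b → push -20,20. Stack: [-20, 20]
BINARY_OP * → -20 * 20 = -400. Stack: [-400]
STORE_FAST s → s=-400. Stack: []
LOAD_FAST i → push 1. Stack: [1]
LOAD_CONST → push 1. Stack: [1, 1]
BINARY_OP + → 1 + 1 = 2. Stack: [2]
STORE_FAST i → i=2. Stack: []
LOAD_FAST i → push 2. Stack: [2]
LOAD_CONST → push 4. Stack: [2, 4]
COMPARE_OP bool(<) → 2 vs 4 = True. Stack: [True]
POP_JUMP_IF_FALSE → pop True; no jump. Stack: []
LOAD_FAST_LOAD_FAST s,b → push -400,20. Stack: [-400, 20]
BINARY_OP * → -400 * 20 = -8000. Stack: [-8000]
STORE_FAST s → s=-8000. Stack: []
LOAD_FAST i → push 2. Stack: [2]
LOAD_CONST → push 1. Stack: [2, 1]
BINARY_OP + → 2 + 1 = 3. Stack: [3]
STORE_FAST i → i=3. Stack: []
LOAD_FAST i → push 3. Stack: [3]
LOAD_CONST → push 4. Stack: [3, 4]
COMPARE_OP bool(<) → 3 vs 4 = True. Stack: [True]
POP_JUMP_IF_FALSE → pop True; no jump. Stack: []
LOAD_FAST_LOAD_FAST s,b → push -8000,20. Stack: [-8000, 20]
BINARY_OP * → -8000 * 20 = -160000. Stack: [-160000]
STORE_FAST s → s=-160000. Stack: []
LOAD_FAST i → push 3. Stack: [3]
LOAD_CONST → push 1. Stack: [3, 1]
BINARY_OP + → 3 + 1 = 4. Stack: [4]
STORE_FAST i → i=4. Stack: []
LOAD_FAST i → push 4. Stack: [4]
LOAD_CONST → push 4. Stack: [4, 4]
COMPARE_OP bool(<) → 4 vs 4 = False. Stack: [False]
POP_JUMP_IF_FALSE → pop False; jump. Stack: []
LOAD_FAST s → push -160000. Stack: [-160000]
RETURN_VALUE → return -160000.

-160000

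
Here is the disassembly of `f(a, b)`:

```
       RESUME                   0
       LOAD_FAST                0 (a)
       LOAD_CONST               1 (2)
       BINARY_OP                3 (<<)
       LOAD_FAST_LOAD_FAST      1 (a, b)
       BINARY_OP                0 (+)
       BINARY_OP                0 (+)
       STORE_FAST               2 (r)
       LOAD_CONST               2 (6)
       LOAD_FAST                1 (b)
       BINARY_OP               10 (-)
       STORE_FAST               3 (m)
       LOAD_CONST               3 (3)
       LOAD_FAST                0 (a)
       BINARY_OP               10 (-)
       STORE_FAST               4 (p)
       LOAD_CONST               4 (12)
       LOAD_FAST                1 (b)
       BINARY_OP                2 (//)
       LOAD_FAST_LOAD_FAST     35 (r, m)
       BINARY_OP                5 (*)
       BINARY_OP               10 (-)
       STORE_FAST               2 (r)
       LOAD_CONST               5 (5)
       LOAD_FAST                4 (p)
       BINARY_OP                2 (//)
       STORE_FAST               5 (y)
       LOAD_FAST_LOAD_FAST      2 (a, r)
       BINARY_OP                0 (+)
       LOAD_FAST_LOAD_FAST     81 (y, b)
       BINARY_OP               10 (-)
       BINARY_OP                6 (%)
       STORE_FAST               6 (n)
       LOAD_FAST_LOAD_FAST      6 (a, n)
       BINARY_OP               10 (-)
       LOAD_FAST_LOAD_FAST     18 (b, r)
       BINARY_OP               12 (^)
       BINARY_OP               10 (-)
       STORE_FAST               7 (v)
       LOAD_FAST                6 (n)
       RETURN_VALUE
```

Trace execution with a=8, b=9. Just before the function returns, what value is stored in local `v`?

LOAD_FAST a → push 8. Stack: [8]
LOAD_CONST → push 2. Stack: [8, 2]
BINARY_OP << → 8 << 2 = 32. Stack: [32]
LOAD_FAST_LOAD_FAST a,b → push 8,9. Stack: [32, 8, 9]
BINARY_OP + → 8 + 9 = 17. Stack: [32, 17]
BINARY_OP + → 32 + 17 = 49. Stack: [49]
STORE_FAST r → r=49. Stack: []
LOAD_CONST → push 6. Stack: [6]
LOAD_FAST b → push 9. Stack: [6, 9]
BINARY_OP - → 6 - 9 = -3. Stack: [-3]
STORE_FAST m → m=-3. Stack: []
LOAD_CONST → push 3. Stack: [3]
LOAD_FAST a → push 8. Stack: [3, 8]
BINARY_OP - → 3 - 8 = -5. Stack: [-5]
STORE_FAST p → p=-5. Stack: []
LOAD_CONST → push 12. Stack: [12]
LOAD_FAST b → push 9. Stack: [12, 9]
BINARY_OP // → 12 // 9 = 1. Stack: [1]
LOAD_FAST_LOAD_FAST r,m → push 49,-3. Stack: [1, 49, -3]
BINARY_OP * → 49 * -3 = -147. Stack: [1, -147]
BINARY_OP - → 1 - -147 = 148. Stack: [148]
STORE_FAST r → r=148. Stack: []
LOAD_CONST → push 5. Stack: [5]
LOAD_FAST p → push -5. Stack: [5, -5]
BINARY_OP // → 5 // -5 = -1. Stack: [-1]
STORE_FAST y → y=-1. Stack: []
LOAD_FAST_LOAD_FAST a,r → push 8,148. Stack: [8, 148]
BINARY_OP + → 8 + 148 = 156. Stack: [156]
LOAD_FAST_LOAD_FAST y,b → push -1,9. Stack: [156, -1, 9]
BINARY_OP - → -1 - 9 = -10. Stack: [156, -10]
BINARY_OP % → 156 % -10 = -4. Stack: [-4]
STORE_FAST n → n=-4. Stack: []
LOAD_FAST_LOAD_FAST a,n → push 8,-4. Stack: [8, -4]
BINARY_OP - → 8 - -4 = 12. Stack: [12]
LOAD_FAST_LOAD_FAST b,r → push 9,148. Stack: [12, 9, 148]
BINARY_OP ^ → 9 ^ 148 = 157. Stack: [12, 157]
BINARY_OP - → 12 - 157 = -145. Stack: [-145]
STORE_FAST v → v=-145. Stack: []
LOAD_FAST n → push -4. Stack: [-4]
RETURN_VALUE → return -4.

-145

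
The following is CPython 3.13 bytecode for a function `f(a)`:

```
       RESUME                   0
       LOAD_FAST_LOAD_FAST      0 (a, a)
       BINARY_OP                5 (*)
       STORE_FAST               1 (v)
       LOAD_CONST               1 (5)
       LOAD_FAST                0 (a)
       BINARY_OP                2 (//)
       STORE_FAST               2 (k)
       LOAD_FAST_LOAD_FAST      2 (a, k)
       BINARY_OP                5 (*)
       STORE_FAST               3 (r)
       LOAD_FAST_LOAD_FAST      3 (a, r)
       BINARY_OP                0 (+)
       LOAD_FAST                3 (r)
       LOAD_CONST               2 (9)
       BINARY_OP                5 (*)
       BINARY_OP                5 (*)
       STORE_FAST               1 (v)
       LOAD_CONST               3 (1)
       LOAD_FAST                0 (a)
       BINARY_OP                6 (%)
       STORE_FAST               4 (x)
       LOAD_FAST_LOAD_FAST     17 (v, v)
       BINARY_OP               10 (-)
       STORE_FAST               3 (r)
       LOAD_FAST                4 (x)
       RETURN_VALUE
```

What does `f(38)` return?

LOAD_FAST_LOAD_FAST a,a → push 38,38. Stack: [38, 38]
BINARY_OP * → 38 * 38 = 1444. Stack: [1444]
STORE_FAST v → v=1444. Stack: []
LOAD_CONST → push 5. Stack: [5]
LOAD_FAST a → push 38. Stack: [5, 38]
BINARY_OP // → 5 // 38 = 0. Stack: [0]
STORE_FAST k → k=0. Stack: []
LOAD_FAST_LOAD_FAST a,k → push 38,0. Stack: [38, 0]
BINARY_OP * → 38 * 0 = 0. Stack: [0]
STORE_FAST r → r=0. Stack: []
LOAD_FAST_LOAD_FAST a,r → push 38,0. Stack: [38, 0]
BINARY_OP + → 38 + 0 = 38. Stack: [38]
LOAD_FAST r → push 0. Stack: [38, 0]
LOAD_CONST → push 9. Stack: [38, 0, 9]
BINARY_OP * → 0 * 9 = 0. Stack: [38, 0]
BINARY_OP * → 38 * 0 = 0. Stack: [0]
STORE_FAST v → v=0. Stack: []
LOAD_CONST → push 1. Stack: [1]
LOAD_FAST a → push 38. Stack: [1, 38]
BINARY_OP % → 1 % 38 = 1. Stack: [1]
STORE_FAST x → x=1. Stack: []
LOAD_FAST_LOAD_FAST v,v → push 0,0. Stack: [0, 0]
BINARY_OP - → 0 - 0 = 0. Stack: [0]
STORE_FAST r → r=0. Stack: []
LOAD_FAST x → push 1. Stack: [1]
RETURN_VALUE → return 1.

1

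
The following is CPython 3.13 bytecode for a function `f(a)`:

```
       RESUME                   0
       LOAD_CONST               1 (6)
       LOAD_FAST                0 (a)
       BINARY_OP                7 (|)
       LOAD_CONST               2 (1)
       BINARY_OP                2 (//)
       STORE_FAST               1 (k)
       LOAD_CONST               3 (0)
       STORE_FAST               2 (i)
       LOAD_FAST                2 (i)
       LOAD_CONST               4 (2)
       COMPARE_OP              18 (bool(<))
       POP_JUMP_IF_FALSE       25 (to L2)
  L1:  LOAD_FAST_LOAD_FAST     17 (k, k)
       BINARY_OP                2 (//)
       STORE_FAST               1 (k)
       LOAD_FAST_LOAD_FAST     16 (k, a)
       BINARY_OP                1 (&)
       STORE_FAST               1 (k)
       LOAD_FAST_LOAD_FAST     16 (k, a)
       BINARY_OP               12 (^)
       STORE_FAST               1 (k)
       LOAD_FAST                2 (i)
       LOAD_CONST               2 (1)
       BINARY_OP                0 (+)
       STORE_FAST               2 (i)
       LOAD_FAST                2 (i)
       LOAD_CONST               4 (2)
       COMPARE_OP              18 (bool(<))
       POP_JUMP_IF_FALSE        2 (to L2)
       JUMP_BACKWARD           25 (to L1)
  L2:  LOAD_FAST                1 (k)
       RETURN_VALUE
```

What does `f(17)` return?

16

LOAD_CONST → push 6. Stack: [6]
LOAD_FAST a → push 17. Stack: [6, 17]
BINARY_OP | → 6 | 17 = 23. Stack: [23]
LOAD_CONST → push 1. Stack: [23, 1]
BINARY_OP // → 23 // 1 = 23. Stack: [23]
STORE_FAST k → k=23. Stack: []
LOAD_CONST → push 0. Stack: [0]
STORE_FAST i → i=0. Stack: []
LOAD_FAST i → push 0. Stack: [0]
LOAD_CONST → push 2. Stack: [0, 2]
COMPARE_OP bool(<) → 0 vs 2 = True. Stack: [True]
POP_JUMP_IF_FALSE → pop True; no jump. Stack: []
LOAD_FAST_LOAD_FAST k,k → push 23,23. Stack: [23, 23]
BINARY_OP // → 23 // 23 = 1. Stack: [1]
STORE_FAST k → k=1. Stack: []
LOAD_FAST_LOAD_FAST k,a → push 1,17. Stack: [1, 17]
BINARY_OP & → 1 & 17 = 1. Stack: [1]
STORE_FAST k → k=1. Stack: []
LOAD_FAST_LOAD_FAST k,a → push 1,17. Stack: [1, 17]
BINARY_OP ^ → 1 ^ 17 = 16. Stack: [16]
STORE_FAST k → k=16. Stack: []
LOAD_FAST i → push 0. Stack: [0]
LOAD_CONST → push 1. Stack: [0, 1]
BINARY_OP + → 0 + 1 = 1. Stack: [1]
STORE_FAST i → i=1. Stack: []
LOAD_FAST i → push 1. Stack: [1]
LOAD_CONST → push 2. Stack: [1, 2]
COMPARE_OP bool(<) → 1 vs 2 = True. Stack: [True]
POP_JUMP_IF_FALSE → pop True; no jump. Stack: []
LOAD_FAST_LOAD_FAST k,k → push 16,16. Stack: [16, 16]
BINARY_OP // → 16 // 16 = 1. Stack: [1]
STORE_FAST k → k=1. Stack: []
LOAD_FAST_LOAD_FAST k,a → push 1,17. Stack: [1, 17]
BINARY_OP & → 1 & 17 = 1. Stack: [1]
STORE_FAST k → k=1. Stack: []
LOAD_FAST_LOAD_FAST k,a → push 1,17. Stack: [1, 17]
BINARY_OP ^ → 1 ^ 17 = 16. Stack: [16]
STORE_FAST k → k=16. Stack: []
LOAD_FAST i → push 1. Stack: [1]
LOAD_CONST → push 1. Stack: [1, 1]
BINARY_OP + → 1 + 1 = 2. Stack: [2]
STORE_FAST i → i=2. Stack: []
LOAD_FAST i → push 2. Stack: [2]
LOAD_CONST → push 2. Stack: [2, 2]
COMPARE_OP bool(<) → 2 vs 2 = False. Stack: [False]
POP_JUMP_IF_FALSE → pop False; jump. Stack: []
LOAD_FAST k → push 16. Stack: [16]
RETURN_VALUE → return 16.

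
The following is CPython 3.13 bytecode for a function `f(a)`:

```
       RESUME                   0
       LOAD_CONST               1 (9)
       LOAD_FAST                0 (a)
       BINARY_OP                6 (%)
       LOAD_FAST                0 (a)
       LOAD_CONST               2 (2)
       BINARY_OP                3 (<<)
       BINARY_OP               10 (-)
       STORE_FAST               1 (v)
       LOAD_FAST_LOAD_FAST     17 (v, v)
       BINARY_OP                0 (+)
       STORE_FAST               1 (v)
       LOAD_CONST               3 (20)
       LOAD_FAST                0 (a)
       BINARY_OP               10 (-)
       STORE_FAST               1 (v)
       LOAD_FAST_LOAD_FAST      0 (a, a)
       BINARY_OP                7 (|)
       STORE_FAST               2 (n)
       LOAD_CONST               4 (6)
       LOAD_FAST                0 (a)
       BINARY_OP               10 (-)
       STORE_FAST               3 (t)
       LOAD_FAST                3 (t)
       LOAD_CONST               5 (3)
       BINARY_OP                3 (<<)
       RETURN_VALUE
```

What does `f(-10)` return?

128

LOAD_CONST → push 9. Stack: [9]
LOAD_FAST a → push -10. Stack: [9, -10]
BINARY_OP % → 9 % -10 = -1. Stack: [-1]
LOAD_FAST a → push -10. Stack: [-1, -10]
LOAD_CONST → push 2. Stack: [-1, -10, 2]
BINARY_OP << → -10 << 2 = -40. Stack: [-1, -40]
BINARY_OP - → -1 - -40 = 39. Stack: [39]
STORE_FAST v → v=39. Stack: []
LOAD_FAST_LOAD_FAST v,v → push 39,39. Stack: [39, 39]
BINARY_OP + → 39 + 39 = 78. Stack: [78]
STORE_FAST v → v=78. Stack: []
LOAD_CONST → push 20. Stack: [20]
LOAD_FAST a → push -10. Stack: [20, -10]
BINARY_OP - → 20 - -10 = 30. Stack: [30]
STORE_FAST v → v=30. Stack: []
LOAD_FAST_LOAD_FAST a,a → push -10,-10. Stack: [-10, -10]
BINARY_OP | → -10 | -10 = -10. Stack: [-10]
STORE_FAST n → n=-10. Stack: []
LOAD_CONST → push 6. Stack: [6]
LOAD_FAST a → push -10. Stack: [6, -10]
BINARY_OP - → 6 - -10 = 16. Stack: [16]
STORE_FAST t → t=16. Stack: []
LOAD_FAST t → push 16. Stack: [16]
LOAD_CONST → push 3. Stack: [16, 3]
BINARY_OP << → 16 << 3 = 128. Stack: [128]
RETURN_VALUE → return 128.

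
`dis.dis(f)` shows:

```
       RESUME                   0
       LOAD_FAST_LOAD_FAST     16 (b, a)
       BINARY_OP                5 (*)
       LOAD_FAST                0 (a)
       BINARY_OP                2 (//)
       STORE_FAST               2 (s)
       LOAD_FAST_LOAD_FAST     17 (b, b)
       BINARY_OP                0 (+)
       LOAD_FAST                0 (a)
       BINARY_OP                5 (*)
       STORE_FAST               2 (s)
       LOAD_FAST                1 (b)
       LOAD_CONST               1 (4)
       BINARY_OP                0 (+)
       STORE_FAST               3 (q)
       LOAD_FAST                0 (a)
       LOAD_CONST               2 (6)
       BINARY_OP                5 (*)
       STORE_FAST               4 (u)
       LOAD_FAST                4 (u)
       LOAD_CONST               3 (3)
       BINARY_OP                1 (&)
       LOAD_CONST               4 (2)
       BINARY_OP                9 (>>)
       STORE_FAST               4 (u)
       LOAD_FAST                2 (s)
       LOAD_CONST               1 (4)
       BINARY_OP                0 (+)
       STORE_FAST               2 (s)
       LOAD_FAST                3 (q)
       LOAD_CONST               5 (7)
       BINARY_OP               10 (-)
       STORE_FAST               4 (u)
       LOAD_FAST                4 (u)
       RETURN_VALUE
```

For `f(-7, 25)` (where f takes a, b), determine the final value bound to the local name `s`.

-346

LOAD_FAST_LOAD_FAST b,a → push 25,-7. Stack: [25, -7]
BINARY_OP * → 25 * -7 = -175. Stack: [-175]
LOAD_FAST a → push -7. Stack: [-175, -7]
BINARY_OP // → -175 // -7 = 25. Stack: [25]
STORE_FAST s → s=25. Stack: []
LOAD_FAST_LOAD_FAST b,b → push 25,25. Stack: [25, 25]
BINARY_OP + → 25 + 25 = 50. Stack: [50]
LOAD_FAST a → push -7. Stack: [50, -7]
BINARY_OP * → 50 * -7 = -350. Stack: [-350]
STORE_FAST s → s=-350. Stack: []
LOAD_FAST b → push 25. Stack: [25]
LOAD_CONST → push 4. Stack: [25, 4]
BINARY_OP + → 25 + 4 = 29. Stack: [29]
STORE_FAST q → q=29. Stack: []
LOAD_FAST a → push -7. Stack: [-7]
LOAD_CONST → push 6. Stack: [-7, 6]
BINARY_OP * → -7 * 6 = -42. Stack: [-42]
STORE_FAST u → u=-42. Stack: []
LOAD_FAST u → push -42. Stack: [-42]
LOAD_CONST → push 3. Stack: [-42, 3]
BINARY_OP & → -42 & 3 = 2. Stack: [2]
LOAD_CONST → push 2. Stack: [2, 2]
BINARY_OP >> → 2 >> 2 = 0. Stack: [0]
STORE_FAST u → u=0. Stack: []
LOAD_FAST s → push -350. Stack: [-350]
LOAD_CONST → push 4. Stack: [-350, 4]
BINARY_OP + → -350 + 4 = -346. Stack: [-346]
STORE_FAST s → s=-346. Stack: []
LOAD_FAST q → push 29. Stack: [29]
LOAD_CONST → push 7. Stack: [29, 7]
BINARY_OP - → 29 - 7 = 22. Stack: [22]
STORE_FAST u → u=22. Stack: []
LOAD_FAST u → push 22. Stack: [22]
RETURN_VALUE → return 22.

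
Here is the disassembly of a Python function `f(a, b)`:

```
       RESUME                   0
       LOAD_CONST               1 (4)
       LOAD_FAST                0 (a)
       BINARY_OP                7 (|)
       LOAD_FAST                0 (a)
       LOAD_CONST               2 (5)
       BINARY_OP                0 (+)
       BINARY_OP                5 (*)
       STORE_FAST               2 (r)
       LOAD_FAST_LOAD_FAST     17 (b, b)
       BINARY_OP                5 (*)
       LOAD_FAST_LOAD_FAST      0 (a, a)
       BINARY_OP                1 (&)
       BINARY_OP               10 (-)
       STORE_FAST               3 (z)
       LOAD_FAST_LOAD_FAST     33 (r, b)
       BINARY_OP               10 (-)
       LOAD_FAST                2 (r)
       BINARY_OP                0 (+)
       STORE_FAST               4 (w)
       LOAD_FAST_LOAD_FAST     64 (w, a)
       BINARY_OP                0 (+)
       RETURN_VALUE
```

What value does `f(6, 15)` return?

LOAD_CONST → push 4. Stack: [4]
LOAD_FAST a → push 6. Stack: [4, 6]
BINARY_OP | → 4 | 6 = 6. Stack: [6]
LOAD_FAST a → push 6. Stack: [6, 6]
LOAD_CONST → push 5. Stack: [6, 6, 5]
BINARY_OP + → 6 + 5 = 11. Stack: [6, 11]
BINARY_OP * → 6 * 11 = 66. Stack: [66]
STORE_FAST r → r=66. Stack: []
LOAD_FAST_LOAD_FAST b,b → push 15,15. Stack: [15, 15]
BINARY_OP * → 15 * 15 = 225. Stack: [225]
LOAD_FAST_LOAD_FAST a,a → push 6,6. Stack: [225, 6, 6]
BINARY_OP & → 6 & 6 = 6. Stack: [225, 6]
BINARY_OP - → 225 - 6 = 219. Stack: [219]
STORE_FAST z → z=219. Stack: []
LOAD_FAST_LOAD_FAST r,b → push 66,15. Stack: [66, 15]
BINARY_OP - → 66 - 15 = 51. Stack: [51]
LOAD_FAST r → push 66. Stack: [51, 66]
BINARY_OP + → 51 + 66 = 117. Stack: [117]
STORE_FAST w → w=117. Stack: []
LOAD_FAST_LOAD_FAST w,a → push 117,6. Stack: [117, 6]
BINARY_OP + → 117 + 6 = 123. Stack: [123]
RETURN_VALUE → return 123.

123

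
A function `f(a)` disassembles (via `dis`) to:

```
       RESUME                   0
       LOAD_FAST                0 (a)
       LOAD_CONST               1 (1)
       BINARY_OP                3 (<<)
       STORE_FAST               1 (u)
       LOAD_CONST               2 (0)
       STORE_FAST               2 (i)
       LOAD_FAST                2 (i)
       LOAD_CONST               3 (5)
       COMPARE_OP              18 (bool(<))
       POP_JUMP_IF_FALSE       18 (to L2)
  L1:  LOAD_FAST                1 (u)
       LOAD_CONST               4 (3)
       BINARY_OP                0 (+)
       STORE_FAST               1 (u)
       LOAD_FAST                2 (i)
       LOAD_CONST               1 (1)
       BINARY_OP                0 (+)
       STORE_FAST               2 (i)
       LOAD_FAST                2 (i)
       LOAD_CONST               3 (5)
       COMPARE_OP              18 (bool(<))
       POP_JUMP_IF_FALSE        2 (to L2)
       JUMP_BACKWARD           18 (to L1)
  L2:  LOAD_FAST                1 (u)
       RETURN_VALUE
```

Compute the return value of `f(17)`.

49

LOAD_FAST a → push 17
LOAD_CONST → push 1
BINARY_OP << → 17 << 1 = 34
STORE_FAST u → u=34
LOAD_CONST → push 0
STORE_FAST i → i=0
LOAD_FAST i → push 0
LOAD_CONST → push 5
COMPARE_OP bool(<) → 0 vs 5 = True
POP_JUMP_IF_FALSE → pop True; no jump
LOAD_FAST u → push 34
LOAD_CONST → push 3
BINARY_OP + → 34 + 3 = 37
STORE_FAST u → u=37
LOAD_FAST i → push 0
LOAD_CONST → push 1
BINARY_OP + → 0 + 1 = 1
STORE_FAST i → i=1
LOAD_FAST i → push 1
LOAD_CONST → push 5
COMPARE_OP bool(<) → 1 vs 5 = True
POP_JUMP_IF_FALSE → pop True; no jump
LOAD_FAST u → push 37
LOAD_CONST → push 3
BINARY_OP + → 37 + 3 = 40
STORE_FAST u → u=40
LOAD_FAST i → push 1
LOAD_CONST → push 1
BINARY_OP + → 1 + 1 = 2
STORE_FAST i → i=2
LOAD_FAST i → push 2
LOAD_CONST → push 5
COMPARE_OP bool(<) → 2 vs 5 = True
POP_JUMP_IF_FALSE → pop True; no jump
LOAD_FAST u → push 40
LOAD_CONST → push 3
BINARY_OP + → 40 + 3 = 43
STORE_FAST u → u=43
LOAD_FAST i → push 2
LOAD_CONST → push 1
BINARY_OP + → 2 + 1 = 3
STORE_FAST i → i=3
LOAD_FAST i → push 3
LOAD_CONST → push 5
COMPARE_OP bool(<) → 3 vs 5 = True
POP_JUMP_IF_FALSE → pop True; no jump
LOAD_FAST u → push 43
LOAD_CONST → push 3
BINARY_OP + → 43 + 3 = 46
STORE_FAST u → u=46
LOAD_FAST i → push 3
LOAD_CONST → push 1
BINARY_OP + → 3 + 1 = 4
STORE_FAST i → i=4
LOAD_FAST i → push 4
LOAD_CONST → push 5
COMPARE_OP bool(<) → 4 vs 5 = True
POP_JUMP_IF_FALSE → pop True; no jump
LOAD_FAST u → push 46
LOAD_CONST → push 3
BINARY_OP + → 46 + 3 = 49
STORE_FAST u → u=49
LOAD_FAST i → push 4
LOAD_CONST → push 1
BINARY_OP + → 4 + 1 = 5
STORE_FAST i → i=5
LOAD_FAST i → push 5
LOAD_CONST → push 5
COMPARE_OP bool(<) → 5 vs 5 = False
POP_JUMP_IF_FALSE → pop False; jump
LOAD_FAST u → push 49
RETURN_VALUE → return 49.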